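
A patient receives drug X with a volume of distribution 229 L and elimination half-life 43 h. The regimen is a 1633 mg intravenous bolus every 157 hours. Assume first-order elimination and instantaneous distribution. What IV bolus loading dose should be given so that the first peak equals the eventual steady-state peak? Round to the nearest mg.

f = (1/2)^(157/43) ≈ 0.079596; accumulation ratio R = 1/(1−f) ≈ 1.08648.
Loading dose to hit Cmax,ss on first dose: D_load = D_maint·R ≈ 1633 × 1.08648 ≈ 1774.22 mg.

1774 mg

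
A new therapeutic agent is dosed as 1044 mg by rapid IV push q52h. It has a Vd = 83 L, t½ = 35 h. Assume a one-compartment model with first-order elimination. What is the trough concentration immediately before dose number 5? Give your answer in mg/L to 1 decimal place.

6.9 mg/L

f = (1/2)^(τ/t½) = (1/2)^(52/35) ≈ 0.3571.
C₀ = D/Vd = 1044/83 ≈ 12.578 mg/L.
Before the 5th dose, 4 doses have been given. Superposition: Cmin = C₀·(f + f² + … + f^4).
≈ 12.578 × (0.3571 + 0.1275 + 0.0455 + 0.0163) ≈ 12.578 × 0.5464 ≈ 6.873 mg/L.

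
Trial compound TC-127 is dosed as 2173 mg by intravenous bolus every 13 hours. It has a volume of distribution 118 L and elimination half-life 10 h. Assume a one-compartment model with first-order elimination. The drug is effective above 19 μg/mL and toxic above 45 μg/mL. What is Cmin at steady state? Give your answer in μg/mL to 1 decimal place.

τ/t½ = 13/10 ≈ 1.3, so fraction remaining f = (1/2)^(13/10) ≈ 0.4061.
Single-dose peak C₀ = D/Vd = 2173/118 ≈ 18.415 μg/mL.
Steady-state trough Cmin,ss = C₀·f/(1−f) ≈ 18.415 × 0.4061/0.5939 ≈ 12.592 μg/mL.
Trough 12.6 μg/mL vs MEC 19 μg/mL: subtherapeutic.

12.6 μg/mL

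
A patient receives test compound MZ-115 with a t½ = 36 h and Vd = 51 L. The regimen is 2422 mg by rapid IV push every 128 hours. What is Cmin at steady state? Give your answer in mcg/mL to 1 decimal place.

4.4 mcg/mL

τ/t½ = 128/36 ≈ 3.5556, so fraction remaining f = (1/2)^(128/36) ≈ 0.0850.
Each bolus raises the concentration by D/Vd = 2422/51 ≈ 47.490 mcg/mL.
Steady-state trough Cmin,ss = C₀·f/(1−f) ≈ 47.490 × 0.0850/0.9150 ≈ 4.412 mcg/mL.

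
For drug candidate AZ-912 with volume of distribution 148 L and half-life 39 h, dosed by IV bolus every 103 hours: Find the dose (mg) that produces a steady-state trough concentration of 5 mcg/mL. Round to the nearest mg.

3876 mg

τ/t½ = 103/39 ≈ 2.641, so f = (1/2)^(103/39) ≈ 0.160314.
Cmin,ss = (D/Vd)·f/(1−f), so D = Cmin,ss·Vd·(1−f)/f.
D = 5 × 148 × (1−f)/f ≈ 5 × 148 × 5.23776 ≈ 3875.94 mg.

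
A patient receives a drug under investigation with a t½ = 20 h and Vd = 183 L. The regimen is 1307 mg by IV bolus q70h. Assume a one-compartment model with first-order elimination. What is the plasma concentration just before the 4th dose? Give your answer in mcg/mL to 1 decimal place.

0.7 mcg/mL

f = (1/2)^(τ/t½) = (1/2)^(70/20) ≈ 0.0884.
C₀ = D/Vd = 1307/183 ≈ 7.142 mcg/mL.
Before the 4th dose, 3 doses have been given. Superposition: Cmin = C₀·(f + f² + … + f^3).
≈ 7.142 × (0.0884 + 0.0078 + 0.0007) ≈ 7.142 × 0.0969 ≈ 0.692 mcg/mL.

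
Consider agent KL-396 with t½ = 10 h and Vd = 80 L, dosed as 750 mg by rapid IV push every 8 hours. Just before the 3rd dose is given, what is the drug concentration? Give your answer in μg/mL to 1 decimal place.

8.5 μg/mL

f = (1/2)^(τ/t½) = (1/2)^(8/10) ≈ 0.5743.
C₀ = D/Vd = 750/80 ≈ 9.375 μg/mL.
Before the 3rd dose, 2 doses have been given. Superposition: Cmin = C₀·(f + f²).
≈ 9.375 × (0.5743 + 0.3298) ≈ 9.375 × 0.9041 ≈ 8.476 μg/mL.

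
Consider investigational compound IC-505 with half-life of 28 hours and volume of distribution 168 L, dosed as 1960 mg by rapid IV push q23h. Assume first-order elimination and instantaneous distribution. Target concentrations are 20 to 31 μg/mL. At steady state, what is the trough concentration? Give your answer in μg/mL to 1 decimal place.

k = ln2/t½ = ln2/28 ≈ 0.024755 h⁻¹; fraction remaining f = e^(−kτ) = e^(−0.024755×23) ≈ 0.5659.
At steady state, accumulation factor R = 1/(1 − e^(−kτ)) ≈ 2.3036.
Single-dose peak C₀ = D/Vd = 1960/168 ≈ 11.667 μg/mL.
Cmax,ss = C₀/(1 − f) ≈ 11.667/0.4341 ≈ 26.876 μg/mL.
Steady-state trough Cmin,ss = Cmax,ss·f ≈ 26.876 × 0.5659 ≈ 15.209 μg/mL.
Trough 15.2 μg/mL vs MEC 20 μg/mL: subtherapeutic.

15.2 μg/mL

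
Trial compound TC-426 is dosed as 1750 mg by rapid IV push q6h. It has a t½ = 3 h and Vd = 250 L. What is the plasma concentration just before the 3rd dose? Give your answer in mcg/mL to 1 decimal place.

f = (1/2)^(τ/t½) = (1/2)^(6/3) ≈ 0.2500.
C₀ = D/Vd = 1750/250 ≈ 7.000 mcg/mL.
Before the 3rd dose, 2 doses have been given. Superposition: Cmin = C₀·(f + f²).
≈ 7.000 × (0.2500 + 0.0625) ≈ 7.000 × 0.3125 ≈ 2.188 mcg/mL.

2.2 mcg/mL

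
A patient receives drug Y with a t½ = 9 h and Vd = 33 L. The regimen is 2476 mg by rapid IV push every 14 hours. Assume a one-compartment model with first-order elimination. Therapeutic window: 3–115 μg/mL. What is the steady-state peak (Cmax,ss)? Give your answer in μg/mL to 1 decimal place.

τ/t½ = 14/9 ≈ 1.5556, so fraction remaining f = (1/2)^(14/9) ≈ 0.3402.
At steady state, accumulation factor R = 1/(1 − e^(−kτ)) ≈ 1.5156.
Each bolus raises the concentration by D/Vd = 2476/33 ≈ 75.030 μg/mL.
Steady-state peak Cmax,ss = C₀·R ≈ 75.030 × 1.5156 ≈ 113.715 μg/mL.
Peak 113.7 μg/mL vs MTC 115 μg/mL: below toxic threshold.

113.7 μg/mL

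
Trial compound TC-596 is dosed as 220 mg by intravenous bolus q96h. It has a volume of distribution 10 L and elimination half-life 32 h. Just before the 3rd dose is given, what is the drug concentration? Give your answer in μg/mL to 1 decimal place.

f = (1/2)^(τ/t½) = (1/2)^(96/32) ≈ 0.1250.
C₀ = D/Vd = 220/10 ≈ 22.000 μg/mL.
Before the 3rd dose, 2 doses have been given. Superposition: Cmin = C₀·(f + f²).
≈ 22.000 × (0.1250 + 0.0156) ≈ 22.000 × 0.1406 ≈ 3.093 μg/mL.

3.1 μg/mL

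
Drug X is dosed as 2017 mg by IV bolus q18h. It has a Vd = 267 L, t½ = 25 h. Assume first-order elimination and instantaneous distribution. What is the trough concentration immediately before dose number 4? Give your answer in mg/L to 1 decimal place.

f = (1/2)^(τ/t½) = (1/2)^(18/25) ≈ 0.6071.
C₀ = D/Vd = 2017/267 ≈ 7.554 mg/L.
Before the 4th dose, 3 doses have been given. Superposition: Cmin = C₀·(f + f² + … + f^3).
≈ 7.554 × (0.6071 + 0.3686 + 0.2238) ≈ 7.554 × 1.1995 ≈ 9.061 mg/L.

9.1 mg/L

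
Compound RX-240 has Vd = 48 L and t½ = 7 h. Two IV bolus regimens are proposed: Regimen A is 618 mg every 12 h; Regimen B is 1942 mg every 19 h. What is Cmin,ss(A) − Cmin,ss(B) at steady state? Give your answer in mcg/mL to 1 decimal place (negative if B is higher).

Regimen A: f = (1/2)^(12/7) ≈ 0.3048; Cmin,ss = (618/48)·f/(1−f) ≈ 5.645 mcg/mL.
Regimen B: f = (1/2)^(19/7) ≈ 0.1524; Cmin,ss = (1942/48)·f/(1−f) ≈ 7.274 mcg/mL.
Difference ≈ 5.645 − 7.274 ≈ -1.629 mcg/mL.

-1.6 mcg/mL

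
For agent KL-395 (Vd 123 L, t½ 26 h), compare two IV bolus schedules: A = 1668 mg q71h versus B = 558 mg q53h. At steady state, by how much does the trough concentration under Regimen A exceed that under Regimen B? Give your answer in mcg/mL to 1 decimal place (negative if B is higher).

Regimen A: f = (1/2)^(71/26) ≈ 0.1506; Cmin,ss = (1668/123)·f/(1−f) ≈ 2.404 mcg/mL.
Regimen B: f = (1/2)^(53/26) ≈ 0.2434; Cmin,ss = (558/123)·f/(1−f) ≈ 1.459 mcg/mL.
Difference ≈ 2.404 − 1.459 ≈ 0.945 mcg/mL.

0.9 mcg/mL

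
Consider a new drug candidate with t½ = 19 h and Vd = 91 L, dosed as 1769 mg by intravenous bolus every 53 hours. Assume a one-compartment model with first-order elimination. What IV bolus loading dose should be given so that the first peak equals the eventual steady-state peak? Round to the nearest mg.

2068 mg

f = (1/2)^(53/19) ≈ 0.144639; accumulation ratio R = 1/(1−f) ≈ 1.16910.
Loading dose to hit Cmax,ss on first dose: D_load = D_maint·R ≈ 1769 × 1.16910 ≈ 2068.14 mg.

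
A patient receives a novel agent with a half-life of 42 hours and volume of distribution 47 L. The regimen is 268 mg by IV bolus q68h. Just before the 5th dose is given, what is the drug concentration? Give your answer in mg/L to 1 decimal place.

2.7 mg/L

f = (1/2)^(τ/t½) = (1/2)^(68/42) ≈ 0.3256.
C₀ = D/Vd = 268/47 ≈ 5.702 mg/L.
Before the 5th dose, 4 doses have been given. Superposition: Cmin = C₀·(f + f² + … + f^4).
≈ 5.702 × (0.3256 + 0.1060 + 0.0345 + 0.0112) ≈ 5.702 × 0.4773 ≈ 2.722 mg/L.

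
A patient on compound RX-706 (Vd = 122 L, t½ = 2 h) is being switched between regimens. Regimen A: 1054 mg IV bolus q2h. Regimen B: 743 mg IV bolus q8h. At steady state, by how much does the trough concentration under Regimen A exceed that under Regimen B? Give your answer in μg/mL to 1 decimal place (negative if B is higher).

Regimen A: f = (1/2)^(2/2) ≈ 0.5000; Cmin,ss = (1054/122)·f/(1−f) ≈ 8.639 μg/mL.
Regimen B: f = (1/2)^(8/2) ≈ 0.0625; Cmin,ss = (743/122)·f/(1−f) ≈ 0.406 μg/mL.
Difference ≈ 8.639 − 0.406 ≈ 8.233 μg/mL.

8.2 μg/mL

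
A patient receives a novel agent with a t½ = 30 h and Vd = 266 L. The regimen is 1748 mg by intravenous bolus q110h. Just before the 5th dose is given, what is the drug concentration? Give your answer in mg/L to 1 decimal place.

0.6 mg/L

f = (1/2)^(τ/t½) = (1/2)^(110/30) ≈ 0.0787.
C₀ = D/Vd = 1748/266 ≈ 6.571 mg/L.
Before the 5th dose, 4 doses have been given. Superposition: Cmin = C₀·(f + f² + … + f^4).
≈ 6.571 × (0.0787 + 0.0062 + 0.0005 + 0.0000) ≈ 6.571 × 0.0854 ≈ 0.561 mg/L.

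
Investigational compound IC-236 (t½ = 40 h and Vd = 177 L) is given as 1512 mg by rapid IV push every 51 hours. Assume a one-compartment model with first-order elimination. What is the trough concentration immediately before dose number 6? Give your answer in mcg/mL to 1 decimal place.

5.9 mcg/mL

f = (1/2)^(τ/t½) = (1/2)^(51/40) ≈ 0.4132.
C₀ = D/Vd = 1512/177 ≈ 8.542 mcg/mL.
Before the 6th dose, 5 doses have been given. Superposition: Cmin = C₀·(f + f² + … + f^5).
≈ 8.542 × (0.4132 + 0.1707 + 0.0705 + 0.0292 + 0.0120) ≈ 8.542 × 0.6956 ≈ 5.942 mcg/mL.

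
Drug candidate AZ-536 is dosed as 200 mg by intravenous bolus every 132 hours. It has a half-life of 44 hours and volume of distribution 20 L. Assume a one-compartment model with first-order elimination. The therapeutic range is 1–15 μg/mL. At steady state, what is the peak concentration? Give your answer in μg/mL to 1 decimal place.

τ = 132 h = 3 half-lives, so f = (1/2)^3 = 0.125.
At steady state, R = 1/(1 − 0.125) = 8/7.
Single-dose peak C₀ = D/Vd = 200/20 = 10 μg/mL.
Steady-state peak Cmax,ss = C₀·R = 10 × 8/7 ≈ 11.429 μg/mL.
Peak 11.4 μg/mL vs MTC 15 μg/mL: below toxic threshold.

11.4 μg/mL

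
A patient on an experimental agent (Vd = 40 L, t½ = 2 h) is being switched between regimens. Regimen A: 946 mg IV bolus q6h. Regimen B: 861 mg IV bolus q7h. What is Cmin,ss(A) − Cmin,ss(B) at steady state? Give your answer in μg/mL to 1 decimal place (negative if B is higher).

Regimen A: f = (1/2)^(6/2) ≈ 0.1250; Cmin,ss = (946/40)·f/(1−f) ≈ 3.379 μg/mL.
Regimen B: f = (1/2)^(7/2) ≈ 0.0884; Cmin,ss = (861/40)·f/(1−f) ≈ 2.087 μg/mL.
Difference ≈ 3.379 − 2.087 ≈ 1.292 μg/mL.

1.3 μg/mL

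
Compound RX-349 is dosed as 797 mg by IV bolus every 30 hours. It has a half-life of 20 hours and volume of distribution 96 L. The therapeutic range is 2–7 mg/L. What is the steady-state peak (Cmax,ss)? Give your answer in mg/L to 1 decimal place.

k = ln2/t½ = ln2/20 ≈ 0.034657 h⁻¹; fraction remaining f = e^(−kτ) = e^(−0.034657×30) ≈ 0.3536.
At steady state, accumulation factor R = 1/(1 − e^(−kτ)) ≈ 1.5470.
Each bolus raises the concentration by D/Vd = 797/96 ≈ 8.302 mg/L.
Cmax,ss = C₀/(1 − f) ≈ 8.302/0.6464 ≈ 12.843 mg/L.
Peak 12.8 mg/L vs MTC 7 mg/L: exceeds toxic threshold.

12.8 mg/L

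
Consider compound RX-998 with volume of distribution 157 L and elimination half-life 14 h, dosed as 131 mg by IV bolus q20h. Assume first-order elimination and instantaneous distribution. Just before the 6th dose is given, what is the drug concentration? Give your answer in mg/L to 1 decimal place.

0.5 mg/L

f = (1/2)^(τ/t½) = (1/2)^(20/14) ≈ 0.3715.
C₀ = D/Vd = 131/157 ≈ 0.834 mg/L.
Before the 6th dose, 5 doses have been given. Superposition: Cmin = C₀·(f + f² + … + f^5).
≈ 0.834 × (0.3715 + 0.1380 + 0.0513 + 0.0190 + 0.0071) ≈ 0.834 × 0.5869 ≈ 0.489 mg/L.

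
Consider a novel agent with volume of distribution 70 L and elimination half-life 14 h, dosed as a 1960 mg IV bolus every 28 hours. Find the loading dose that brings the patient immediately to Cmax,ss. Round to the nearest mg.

f = (1/2)^(28/14) ≈ 0.250000; accumulation ratio R = 1/(1−f) ≈ 1.33333.
Loading dose to hit Cmax,ss on first dose: D_load = D_maint·R ≈ 1960 × 1.33333 ≈ 2613.33 mg.

2613 mg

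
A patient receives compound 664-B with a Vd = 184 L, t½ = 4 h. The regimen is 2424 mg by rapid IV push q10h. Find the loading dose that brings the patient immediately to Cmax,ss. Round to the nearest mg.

2945 mg

f = (1/2)^(10/4) ≈ 0.176777; accumulation ratio R = 1/(1−f) ≈ 1.21474.
Loading dose to hit Cmax,ss on first dose: D_load = D_maint·R ≈ 2424 × 1.21474 ≈ 2944.53 mg.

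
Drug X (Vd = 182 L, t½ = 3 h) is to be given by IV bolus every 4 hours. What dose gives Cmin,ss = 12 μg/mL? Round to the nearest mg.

3319 mg

τ/t½ = 4/3 ≈ 1.3333, so f = (1/2)^(4/3) ≈ 0.396850.
Cmin,ss = (D/Vd)·f/(1−f), so D = Cmin,ss·Vd·(1−f)/f.
D = 12 × 182 × (1−f)/f ≈ 12 × 182 × 1.51984 ≈ 3319.33 mg.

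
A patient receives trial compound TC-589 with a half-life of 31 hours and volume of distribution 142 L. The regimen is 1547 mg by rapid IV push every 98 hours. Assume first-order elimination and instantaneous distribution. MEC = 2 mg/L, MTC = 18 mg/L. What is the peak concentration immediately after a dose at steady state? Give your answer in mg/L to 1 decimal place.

k = ln2/t½ = ln2/31 ≈ 0.022360 h⁻¹; fraction remaining f = e^(−kτ) = e^(−0.022360×98) ≈ 0.1118.
Accumulation ratio R = 1/(1 − f) ≈ 1/0.8882 ≈ 1.1259.
Single-dose peak C₀ = D/Vd = 1547/142 ≈ 10.894 mg/L.
Steady-state peak Cmax,ss = C₀·R ≈ 10.894 × 1.1259 ≈ 12.266 mg/L.
Peak 12.3 mg/L vs MTC 18 mg/L: below toxic threshold.

12.3 mg/L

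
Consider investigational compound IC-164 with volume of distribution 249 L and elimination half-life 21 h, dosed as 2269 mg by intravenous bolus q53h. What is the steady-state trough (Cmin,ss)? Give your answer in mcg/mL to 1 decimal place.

1.9 mcg/mL

k = ln2/t½ = ln2/21 ≈ 0.033007 h⁻¹; fraction remaining f = e^(−kτ) = e^(−0.033007×53) ≈ 0.1739.
Accumulation ratio R = 1/(1 − f) ≈ 1/0.8261 ≈ 1.2105.
Single-dose peak C₀ = D/Vd = 2269/249 ≈ 9.112 mcg/mL.
Steady-state peak Cmax,ss = C₀·R ≈ 9.112 × 1.2105 ≈ 11.030 mcg/mL.
Steady-state trough Cmin,ss = Cmax,ss·f ≈ 11.030 × 0.1739 ≈ 1.918 mcg/mL.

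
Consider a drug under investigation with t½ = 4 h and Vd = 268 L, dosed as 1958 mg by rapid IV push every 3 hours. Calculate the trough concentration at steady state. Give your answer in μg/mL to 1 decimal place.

10.7 μg/mL

τ/t½ = 3/4 ≈ 0.75, so fraction remaining f = (1/2)^(3/4) ≈ 0.5946.
Accumulation ratio R = 1/(1 − f) ≈ 1/0.4054 ≈ 2.4667.
Single-dose peak C₀ = D/Vd = 1958/268 ≈ 7.306 μg/mL.
Steady-state peak Cmax,ss = C₀·R ≈ 7.306 × 2.4667 ≈ 18.022 μg/mL.
Steady-state trough Cmin,ss = Cmax,ss·f ≈ 18.022 × 0.5946 ≈ 10.716 μg/mL.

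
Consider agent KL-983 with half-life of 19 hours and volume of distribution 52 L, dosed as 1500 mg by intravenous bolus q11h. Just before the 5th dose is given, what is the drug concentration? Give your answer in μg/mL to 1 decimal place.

f = (1/2)^(τ/t½) = (1/2)^(11/19) ≈ 0.6695.
C₀ = D/Vd = 1500/52 ≈ 28.846 μg/mL.
Before the 5th dose, 4 doses have been given. Superposition: Cmin = C₀·(f + f² + … + f^4).
≈ 28.846 × (0.6695 + 0.4482 + 0.3001 + 0.2009) ≈ 28.846 × 1.6187 ≈ 46.693 μg/mL.

46.7 μg/mL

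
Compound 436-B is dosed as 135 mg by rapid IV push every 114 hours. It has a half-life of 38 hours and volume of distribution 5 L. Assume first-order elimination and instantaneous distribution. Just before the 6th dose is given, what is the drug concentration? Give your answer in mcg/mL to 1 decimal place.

3.9 mcg/mL

f = (1/2)^(τ/t½) = (1/2)^(114/38) ≈ 0.1250.
C₀ = D/Vd = 135/5 ≈ 27.000 mcg/mL.
Before the 6th dose, 5 doses have been given. Superposition: Cmin = C₀·(f + f² + … + f^5).
≈ 27.000 × (0.1250 + 0.0156 + 0.0020 + 0.0002 + 0.0000) ≈ 27.000 × 0.1428 ≈ 3.856 mcg/mL.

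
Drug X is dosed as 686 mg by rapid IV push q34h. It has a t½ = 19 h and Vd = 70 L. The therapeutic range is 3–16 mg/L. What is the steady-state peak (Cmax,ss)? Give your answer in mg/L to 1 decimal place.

13.8 mg/L

Over one 34-h interval, 34/19 ≈ 1.7895 half-lives elapse, leaving f ≈ 0.2893 of each dose.
At steady state, accumulation factor R = 1/(1 − e^(−kτ)) ≈ 1.4071.
Each bolus raises the concentration by D/Vd = 686/70 ≈ 9.800 mg/L.
Cmax,ss = C₀/(1 − f) ≈ 9.800/0.7107 ≈ 13.789 mg/L.
Peak 13.8 mg/L vs MTC 16 mg/L: below toxic threshold.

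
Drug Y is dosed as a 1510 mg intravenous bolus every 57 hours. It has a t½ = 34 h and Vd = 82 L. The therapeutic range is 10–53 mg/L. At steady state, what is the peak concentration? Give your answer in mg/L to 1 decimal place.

Over one 57-h interval, 57/34 ≈ 1.6765 half-lives elapse, leaving f ≈ 0.3128 of each dose.
Accumulation ratio R = 1/(1 − f) ≈ 1/0.6872 ≈ 1.4552.
Each bolus raises the concentration by D/Vd = 1510/82 ≈ 18.415 mg/L.
Steady-state peak Cmax,ss = C₀·R ≈ 18.415 × 1.4552 ≈ 26.798 mg/L.
Peak 26.8 mg/L vs MTC 53 mg/L: below toxic threshold.

26.8 mg/L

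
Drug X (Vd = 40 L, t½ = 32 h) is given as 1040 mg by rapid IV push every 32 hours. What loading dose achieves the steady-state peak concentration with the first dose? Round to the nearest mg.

f = (1/2)^(32/32) ≈ 0.500000; accumulation ratio R = 1/(1−f) ≈ 2.00000.
Loading dose to hit Cmax,ss on first dose: D_load = D_maint·R ≈ 1040 × 2.00000 ≈ 2080.00 mg.

2080 mg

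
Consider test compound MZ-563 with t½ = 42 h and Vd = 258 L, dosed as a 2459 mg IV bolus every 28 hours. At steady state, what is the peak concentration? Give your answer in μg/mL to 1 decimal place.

25.8 μg/mL

Over one 28-h interval, 28/42 ≈ 0.66667 half-lives elapse, leaving f ≈ 0.6300 of each dose.
Accumulation ratio R = 1/(1 − f) ≈ 1/0.3700 ≈ 2.7027.
Single-dose peak C₀ = D/Vd = 2459/258 ≈ 9.531 μg/mL.
Steady-state peak Cmax,ss = C₀·R ≈ 9.531 × 2.7027 ≈ 25.759 μg/mL.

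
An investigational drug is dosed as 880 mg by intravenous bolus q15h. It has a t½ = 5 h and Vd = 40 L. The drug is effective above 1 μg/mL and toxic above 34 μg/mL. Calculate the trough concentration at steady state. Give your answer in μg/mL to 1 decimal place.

τ = 15 h = 3 half-lives, so f = (1/2)^3 = 0.125.
At steady state, R = 1/(1 − 0.125) = 8/7.
Single-dose peak C₀ = D/Vd = 880/40 = 22 μg/mL.
Steady-state peak Cmax,ss = C₀·R = 22 × 8/7 ≈ 25.143 μg/mL.
Steady-state trough Cmin,ss = Cmax,ss·f ≈ 25.143 × 0.125 ≈ 3.143 μg/mL.
Trough 3.1 μg/mL vs MEC 1 μg/mL: adequate.

3.1 μg/mL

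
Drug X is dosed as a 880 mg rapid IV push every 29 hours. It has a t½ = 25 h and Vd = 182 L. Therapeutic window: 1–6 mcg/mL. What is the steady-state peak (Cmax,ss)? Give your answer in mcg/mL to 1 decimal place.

τ/t½ = 29/25 ≈ 1.16, so fraction remaining f = (1/2)^(29/25) ≈ 0.4475.
Accumulation ratio R = 1/(1 − f) ≈ 1/0.5525 ≈ 1.8100.
Single-dose peak C₀ = D/Vd = 880/182 ≈ 4.835 mcg/mL.
Steady-state peak Cmax,ss = C₀·R ≈ 4.835 × 1.8100 ≈ 8.751 mcg/mL.
Peak 8.8 mcg/mL vs MTC 6 mcg/mL: exceeds toxic threshold.

8.8 mcg/mL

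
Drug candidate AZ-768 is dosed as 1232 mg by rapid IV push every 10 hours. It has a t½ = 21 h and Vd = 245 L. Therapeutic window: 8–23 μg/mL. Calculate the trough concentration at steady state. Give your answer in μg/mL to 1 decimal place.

12.9 μg/mL

τ/t½ = 10/21 ≈ 0.47619, so fraction remaining f = (1/2)^(10/21) ≈ 0.7189.
At steady state, accumulation factor R = 1/(1 − e^(−kτ)) ≈ 3.5575.
Single-dose peak C₀ = D/Vd = 1232/245 ≈ 5.029 μg/mL.
Steady-state peak Cmax,ss = C₀·R ≈ 5.029 × 3.5575 ≈ 17.891 μg/mL.
One interval later, Cmin,ss = Cmax,ss·e^(−kτ) ≈ 17.891 × 0.7189 ≈ 12.862 μg/mL.
Trough 12.9 μg/mL vs MEC 8 μg/mL: adequate.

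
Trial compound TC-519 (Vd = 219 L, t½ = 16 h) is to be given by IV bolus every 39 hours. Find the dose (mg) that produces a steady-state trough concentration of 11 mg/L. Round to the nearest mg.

τ/t½ = 39/16 ≈ 2.4375, so f = (1/2)^(39/16) ≈ 0.184603.
Cmin,ss = (D/Vd)·f/(1−f), so D = Cmin,ss·Vd·(1−f)/f.
D = 11 × 219 × (1−f)/f ≈ 11 × 219 × 4.41703 ≈ 10640.63 mg.

10641 mg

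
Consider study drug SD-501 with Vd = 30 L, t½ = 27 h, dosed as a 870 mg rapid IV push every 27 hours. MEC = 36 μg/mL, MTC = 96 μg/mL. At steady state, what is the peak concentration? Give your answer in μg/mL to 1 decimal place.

τ = 27 h = 1 half-life, so f = (1/2)^1 = 0.5.
Accumulation ratio R = 1/(1 − f) = 1/0.5 = 2/1.
Single-dose peak C₀ = D/Vd = 870/30 = 29 μg/mL.
Steady-state peak Cmax,ss = C₀·R = 29 × 2/1 ≈ 58.000 μg/mL.
Peak 58.0 μg/mL vs MTC 96 μg/mL: below toxic threshold.

58.0 μg/mL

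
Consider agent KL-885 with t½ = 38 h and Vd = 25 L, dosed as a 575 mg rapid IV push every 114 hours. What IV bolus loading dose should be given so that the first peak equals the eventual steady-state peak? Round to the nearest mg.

f = (1/2)^(114/38) ≈ 0.125000; accumulation ratio R = 1/(1−f) ≈ 1.14286.
Loading dose to hit Cmax,ss on first dose: D_load = D_maint·R ≈ 575 × 1.14286 ≈ 657.14 mg.

657 mg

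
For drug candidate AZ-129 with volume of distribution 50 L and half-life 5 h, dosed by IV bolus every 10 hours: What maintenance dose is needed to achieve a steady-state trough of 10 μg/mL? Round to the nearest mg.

τ/t½ = 10/5 ≈ 2, so f = (1/2)^(10/5) ≈ 0.250000.
Cmin,ss = (D/Vd)·f/(1−f), so D = Cmin,ss·Vd·(1−f)/f.
D = 10 × 50 × (1−f)/f ≈ 10 × 50 × 3.00000 ≈ 1500.00 mg.

1500 mg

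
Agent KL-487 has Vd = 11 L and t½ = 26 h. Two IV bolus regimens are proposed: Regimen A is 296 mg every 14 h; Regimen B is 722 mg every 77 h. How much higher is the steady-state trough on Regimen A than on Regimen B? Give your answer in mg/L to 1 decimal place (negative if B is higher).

49.8 mg/L

Regimen A: f = (1/2)^(14/26) ≈ 0.6885; Cmin,ss = (296/11)·f/(1−f) ≈ 59.476 mg/L.
Regimen B: f = (1/2)^(77/26) ≈ 0.1284; Cmin,ss = (722/11)·f/(1−f) ≈ 9.669 mg/L.
Difference ≈ 59.476 − 9.669 ≈ 49.807 mg/L.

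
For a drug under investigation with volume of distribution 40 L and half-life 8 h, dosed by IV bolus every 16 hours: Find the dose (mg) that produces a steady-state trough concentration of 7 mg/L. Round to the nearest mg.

840 mg

τ/t½ = 16/8 ≈ 2, so f = (1/2)^(16/8) ≈ 0.250000.
Cmin,ss = (D/Vd)·f/(1−f), so D = Cmin,ss·Vd·(1−f)/f.
D = 7 × 40 × (1−f)/f ≈ 7 × 40 × 3.00000 ≈ 840.00 mg.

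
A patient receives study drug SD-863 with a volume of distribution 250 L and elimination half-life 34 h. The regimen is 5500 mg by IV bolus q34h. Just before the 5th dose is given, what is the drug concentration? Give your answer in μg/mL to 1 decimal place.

20.6 μg/mL

f = (1/2)^(τ/t½) = (1/2)^(34/34) ≈ 0.5000.
C₀ = D/Vd = 5500/250 ≈ 22.000 μg/mL.
Before the 5th dose, 4 doses have been given. Superposition: Cmin = C₀·(f + f² + … + f^4).
≈ 22.000 × (0.5000 + 0.2500 + 0.1250 + 0.0625) ≈ 22.000 × 0.9375 ≈ 20.625 μg/mL.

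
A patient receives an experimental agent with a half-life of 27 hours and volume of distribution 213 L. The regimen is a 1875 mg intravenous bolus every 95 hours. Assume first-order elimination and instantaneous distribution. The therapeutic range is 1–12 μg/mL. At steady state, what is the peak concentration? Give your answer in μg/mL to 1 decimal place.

9.6 μg/mL

k = ln2/t½ = ln2/27 ≈ 0.025672 h⁻¹; fraction remaining f = e^(−kτ) = e^(−0.025672×95) ≈ 0.0873.
Accumulation ratio R = 1/(1 − f) ≈ 1/0.9127 ≈ 1.0957.
Single-dose peak C₀ = D/Vd = 1875/213 ≈ 8.803 μg/mL.
Steady-state peak Cmax,ss = C₀·R ≈ 8.803 × 1.0957 ≈ 9.645 μg/mL.
Peak 9.6 μg/mL vs MTC 12 μg/mL: below toxic threshold.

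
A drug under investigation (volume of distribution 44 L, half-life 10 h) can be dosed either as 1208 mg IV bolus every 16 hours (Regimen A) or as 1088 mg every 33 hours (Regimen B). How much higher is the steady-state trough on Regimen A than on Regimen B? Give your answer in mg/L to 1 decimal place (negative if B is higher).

Regimen A: f = (1/2)^(16/10) ≈ 0.3299; Cmin,ss = (1208/44)·f/(1−f) ≈ 13.516 mg/L.
Regimen B: f = (1/2)^(33/10) ≈ 0.1015; Cmin,ss = (1088/44)·f/(1−f) ≈ 2.793 mg/L.
Difference ≈ 13.516 − 2.793 ≈ 10.723 mg/L.

10.7 mg/L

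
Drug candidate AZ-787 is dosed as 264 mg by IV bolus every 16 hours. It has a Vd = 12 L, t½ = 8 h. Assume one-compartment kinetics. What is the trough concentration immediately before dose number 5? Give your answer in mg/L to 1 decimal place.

7.3 mg/L

f = (1/2)^(τ/t½) = (1/2)^(16/8) ≈ 0.2500.
C₀ = D/Vd = 264/12 ≈ 22.000 mg/L.
Before the 5th dose, 4 doses have been given. Superposition: Cmin = C₀·(f + f² + … + f^4).
≈ 22.000 × (0.2500 + 0.0625 + 0.0156 + 0.0039) ≈ 22.000 × 0.3320 ≈ 7.304 mg/L.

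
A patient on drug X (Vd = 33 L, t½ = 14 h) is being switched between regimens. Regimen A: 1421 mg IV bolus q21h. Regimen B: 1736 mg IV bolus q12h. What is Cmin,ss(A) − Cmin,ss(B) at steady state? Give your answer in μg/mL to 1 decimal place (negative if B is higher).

-41.3 μg/mL

Regimen A: f = (1/2)^(21/14) ≈ 0.3536; Cmin,ss = (1421/33)·f/(1−f) ≈ 23.555 μg/mL.
Regimen B: f = (1/2)^(12/14) ≈ 0.5520; Cmin,ss = (1736/33)·f/(1−f) ≈ 64.818 μg/mL.
Difference ≈ 23.555 − 64.818 ≈ -41.263 μg/mL.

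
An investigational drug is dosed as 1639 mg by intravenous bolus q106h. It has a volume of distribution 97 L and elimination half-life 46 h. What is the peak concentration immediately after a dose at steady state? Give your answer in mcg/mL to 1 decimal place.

k = ln2/t½ = ln2/46 ≈ 0.015068 h⁻¹; fraction remaining f = e^(−kτ) = e^(−0.015068×106) ≈ 0.2025.
At steady state, accumulation factor R = 1/(1 − e^(−kτ)) ≈ 1.2539.
Each bolus raises the concentration by D/Vd = 1639/97 ≈ 16.897 mcg/mL.
Steady-state peak Cmax,ss = C₀·R ≈ 16.897 × 1.2539 ≈ 21.187 mcg/mL.

21.2 mcg/mL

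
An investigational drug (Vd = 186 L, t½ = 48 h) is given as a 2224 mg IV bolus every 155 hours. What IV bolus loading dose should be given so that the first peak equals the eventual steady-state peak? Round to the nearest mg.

2489 mg

f = (1/2)^(155/48) ≈ 0.106641; accumulation ratio R = 1/(1−f) ≈ 1.11937.
Loading dose to hit Cmax,ss on first dose: D_load = D_maint·R ≈ 2224 × 1.11937 ≈ 2489.48 mg.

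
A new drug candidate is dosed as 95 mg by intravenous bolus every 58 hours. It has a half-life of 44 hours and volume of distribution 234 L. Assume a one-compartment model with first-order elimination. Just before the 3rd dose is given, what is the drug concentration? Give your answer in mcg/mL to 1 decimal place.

0.2 mcg/mL

f = (1/2)^(τ/t½) = (1/2)^(58/44) ≈ 0.4010.
C₀ = D/Vd = 95/234 ≈ 0.406 mcg/mL.
Before the 3rd dose, 2 doses have been given. Superposition: Cmin = C₀·(f + f²).
≈ 0.406 × (0.4010 + 0.1608) ≈ 0.406 × 0.5618 ≈ 0.228 mcg/mL.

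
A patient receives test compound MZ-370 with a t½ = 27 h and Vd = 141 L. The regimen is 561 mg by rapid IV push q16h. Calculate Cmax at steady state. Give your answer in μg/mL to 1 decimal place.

11.8 μg/mL

k = ln2/t½ = ln2/27 ≈ 0.025672 h⁻¹; fraction remaining f = e^(−kτ) = e^(−0.025672×16) ≈ 0.6632.
Accumulation ratio R = 1/(1 − f) ≈ 1/0.3368 ≈ 2.9691.
Single-dose peak C₀ = D/Vd = 561/141 ≈ 3.979 μg/mL.
Cmax,ss = C₀/(1 − f) ≈ 3.979/0.3368 ≈ 11.814 μg/mL.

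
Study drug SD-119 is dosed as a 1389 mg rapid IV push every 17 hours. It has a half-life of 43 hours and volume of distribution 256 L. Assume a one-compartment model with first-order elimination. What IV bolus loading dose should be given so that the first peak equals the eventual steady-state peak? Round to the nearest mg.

5795 mg

f = (1/2)^(17/43) ≈ 0.760306; accumulation ratio R = 1/(1−f) ≈ 4.17199.
Loading dose to hit Cmax,ss on first dose: D_load = D_maint·R ≈ 1389 × 4.17199 ≈ 5794.89 mg.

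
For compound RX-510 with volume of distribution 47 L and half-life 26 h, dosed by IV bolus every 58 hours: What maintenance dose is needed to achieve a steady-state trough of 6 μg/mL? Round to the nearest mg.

τ/t½ = 58/26 ≈ 2.2308, so f = (1/2)^(58/26) ≈ 0.213045.
Cmin,ss = (D/Vd)·f/(1−f), so D = Cmin,ss·Vd·(1−f)/f.
D = 6 × 47 × (1−f)/f ≈ 6 × 47 × 3.69384 ≈ 1041.66 mg.

1042 mg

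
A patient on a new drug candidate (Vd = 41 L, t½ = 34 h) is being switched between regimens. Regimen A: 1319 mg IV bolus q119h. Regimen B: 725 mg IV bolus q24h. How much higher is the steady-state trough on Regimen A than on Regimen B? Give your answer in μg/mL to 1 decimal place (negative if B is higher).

-24.9 μg/mL

Regimen A: f = (1/2)^(119/34) ≈ 0.0884; Cmin,ss = (1319/41)·f/(1−f) ≈ 3.120 μg/mL.
Regimen B: f = (1/2)^(24/34) ≈ 0.6131; Cmin,ss = (725/41)·f/(1−f) ≈ 28.021 μg/mL.
Difference ≈ 3.120 − 28.021 ≈ -24.901 μg/mL.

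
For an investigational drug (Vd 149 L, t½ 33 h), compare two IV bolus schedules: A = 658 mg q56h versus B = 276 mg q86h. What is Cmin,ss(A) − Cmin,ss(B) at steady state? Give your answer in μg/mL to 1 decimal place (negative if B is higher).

1.6 μg/mL

Regimen A: f = (1/2)^(56/33) ≈ 0.3084; Cmin,ss = (658/149)·f/(1−f) ≈ 1.969 μg/mL.
Regimen B: f = (1/2)^(86/33) ≈ 0.1642; Cmin,ss = (276/149)·f/(1−f) ≈ 0.364 μg/mL.
Difference ≈ 1.969 − 0.364 ≈ 1.605 μg/mL.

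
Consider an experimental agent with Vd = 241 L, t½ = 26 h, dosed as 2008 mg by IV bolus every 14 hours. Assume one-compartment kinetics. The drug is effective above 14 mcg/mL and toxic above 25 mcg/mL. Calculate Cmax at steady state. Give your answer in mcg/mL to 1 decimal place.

k = ln2/t½ = ln2/26 ≈ 0.026660 h⁻¹; fraction remaining f = e^(−kτ) = e^(−0.026660×14) ≈ 0.6885.
At steady state, accumulation factor R = 1/(1 − e^(−kτ)) ≈ 3.2103.
Single-dose peak C₀ = D/Vd = 2008/241 ≈ 8.332 mcg/mL.
Steady-state peak Cmax,ss = C₀·R ≈ 8.332 × 3.2103 ≈ 26.748 mcg/mL.
Peak 26.7 mcg/mL vs MTC 25 mcg/mL: exceeds toxic threshold.

26.7 mcg/mL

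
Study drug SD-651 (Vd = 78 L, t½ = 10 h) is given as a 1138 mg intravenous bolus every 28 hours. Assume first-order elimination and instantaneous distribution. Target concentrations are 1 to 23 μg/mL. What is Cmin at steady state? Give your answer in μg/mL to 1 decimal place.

Over one 28-h interval, 28/10 ≈ 2.8 half-lives elapse, leaving f ≈ 0.1436 of each dose.
At steady state, accumulation factor R = 1/(1 − e^(−kτ)) ≈ 1.1677.
Single-dose peak C₀ = D/Vd = 1138/78 ≈ 14.590 μg/mL.
Cmax,ss = C₀/(1 − f) ≈ 14.590/0.8564 ≈ 17.036 μg/mL.
Steady-state trough Cmin,ss = Cmax,ss·f ≈ 17.036 × 0.1436 ≈ 2.446 μg/mL.
Trough 2.4 μg/mL vs MEC 1 μg/mL: adequate.

2.4 μg/mL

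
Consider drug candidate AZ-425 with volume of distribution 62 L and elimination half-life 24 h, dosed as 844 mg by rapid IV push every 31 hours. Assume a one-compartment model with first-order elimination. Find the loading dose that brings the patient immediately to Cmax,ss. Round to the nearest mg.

f = (1/2)^(31/24) ≈ 0.408479; accumulation ratio R = 1/(1−f) ≈ 1.69056.
Loading dose to hit Cmax,ss on first dose: D_load = D_maint·R ≈ 844 × 1.69056 ≈ 1426.83 mg.

1427 mg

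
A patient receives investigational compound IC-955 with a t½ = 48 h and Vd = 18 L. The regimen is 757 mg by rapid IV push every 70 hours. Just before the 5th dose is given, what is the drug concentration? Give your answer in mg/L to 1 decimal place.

f = (1/2)^(τ/t½) = (1/2)^(70/48) ≈ 0.3639.
C₀ = D/Vd = 757/18 ≈ 42.056 mg/L.
Before the 5th dose, 4 doses have been given. Superposition: Cmin = C₀·(f + f² + … + f^4).
≈ 42.056 × (0.3639 + 0.1324 + 0.0482 + 0.0175) ≈ 42.056 × 0.5620 ≈ 23.635 mg/L.

23.6 mg/L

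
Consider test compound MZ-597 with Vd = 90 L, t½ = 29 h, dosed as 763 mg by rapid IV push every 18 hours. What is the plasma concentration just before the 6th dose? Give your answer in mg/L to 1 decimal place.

f = (1/2)^(τ/t½) = (1/2)^(18/29) ≈ 0.6504.
C₀ = D/Vd = 763/90 ≈ 8.478 mg/L.
Before the 6th dose, 5 doses have been given. Superposition: Cmin = C₀·(f + f² + … + f^5).
≈ 8.478 × (0.6504 + 0.4230 + 0.2751 + 0.1789 + 0.1164) ≈ 8.478 × 1.6438 ≈ 13.936 mg/L.

13.9 mg/L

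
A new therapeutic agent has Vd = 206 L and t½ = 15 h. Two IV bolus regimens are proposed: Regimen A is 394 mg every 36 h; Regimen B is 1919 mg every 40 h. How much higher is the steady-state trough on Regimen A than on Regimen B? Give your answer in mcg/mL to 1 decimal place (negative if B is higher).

-1.3 mcg/mL

Regimen A: f = (1/2)^(36/15) ≈ 0.1895; Cmin,ss = (394/206)·f/(1−f) ≈ 0.447 mcg/mL.
Regimen B: f = (1/2)^(40/15) ≈ 0.1575; Cmin,ss = (1919/206)·f/(1−f) ≈ 1.741 mcg/mL.
Difference ≈ 0.447 − 1.741 ≈ -1.294 mcg/mL.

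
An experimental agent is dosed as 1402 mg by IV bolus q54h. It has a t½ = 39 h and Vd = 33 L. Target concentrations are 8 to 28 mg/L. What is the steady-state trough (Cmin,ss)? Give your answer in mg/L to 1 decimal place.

Over one 54-h interval, 54/39 ≈ 1.3846 half-lives elapse, leaving f ≈ 0.3830 of each dose.
Single-dose peak C₀ = D/Vd = 1402/33 ≈ 42.485 mg/L.
Steady-state trough Cmin,ss = C₀·f/(1−f) ≈ 42.485 × 0.3830/0.6170 ≈ 26.372 mg/L.
Trough 26.4 mg/L vs MEC 8 mg/L: adequate.

26.4 mg/L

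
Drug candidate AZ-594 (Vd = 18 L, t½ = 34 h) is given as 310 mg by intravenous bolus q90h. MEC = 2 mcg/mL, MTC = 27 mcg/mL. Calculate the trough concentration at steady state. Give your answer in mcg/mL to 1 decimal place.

k = ln2/t½ = ln2/34 ≈ 0.020387 h⁻¹; fraction remaining f = e^(−kτ) = e^(−0.020387×90) ≈ 0.1596.
Accumulation ratio R = 1/(1 − f) ≈ 1/0.8404 ≈ 1.1899.
Each bolus raises the concentration by D/Vd = 310/18 ≈ 17.222 mcg/mL.
Steady-state peak Cmax,ss = C₀·R ≈ 17.222 × 1.1899 ≈ 20.492 mcg/mL.
Steady-state trough Cmin,ss = Cmax,ss·f ≈ 20.492 × 0.1596 ≈ 3.271 mcg/mL.
Trough 3.3 mcg/mL vs MEC 2 mcg/mL: adequate.

3.3 mcg/mL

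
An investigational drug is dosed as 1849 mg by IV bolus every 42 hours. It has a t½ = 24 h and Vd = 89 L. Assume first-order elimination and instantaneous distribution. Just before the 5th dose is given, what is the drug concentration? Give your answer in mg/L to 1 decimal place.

f = (1/2)^(τ/t½) = (1/2)^(42/24) ≈ 0.2973.
C₀ = D/Vd = 1849/89 ≈ 20.775 mg/L.
Before the 5th dose, 4 doses have been given. Superposition: Cmin = C₀·(f + f² + … + f^4).
≈ 20.775 × (0.2973 + 0.0884 + 0.0263 + 0.0078) ≈ 20.775 × 0.4198 ≈ 8.721 mg/L.

8.7 mg/L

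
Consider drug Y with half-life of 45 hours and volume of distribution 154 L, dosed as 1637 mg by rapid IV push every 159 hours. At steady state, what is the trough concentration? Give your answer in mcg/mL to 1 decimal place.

k = ln2/t½ = ln2/45 ≈ 0.015403 h⁻¹; fraction remaining f = e^(−kτ) = e^(−0.015403×159) ≈ 0.0864.
Single-dose peak C₀ = D/Vd = 1637/154 ≈ 10.630 mcg/mL.
Steady-state trough Cmin,ss = C₀·f/(1−f) ≈ 10.630 × 0.0864/0.9136 ≈ 1.005 mcg/mL.

1.0 mcg/mL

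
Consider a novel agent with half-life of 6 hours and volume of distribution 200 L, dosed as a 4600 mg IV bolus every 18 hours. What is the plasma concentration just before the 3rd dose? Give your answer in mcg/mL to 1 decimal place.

f = (1/2)^(τ/t½) = (1/2)^(18/6) ≈ 0.1250.
C₀ = D/Vd = 4600/200 ≈ 23.000 mcg/mL.
Before the 3rd dose, 2 doses have been given. Superposition: Cmin = C₀·(f + f²).
≈ 23.000 × (0.1250 + 0.0156) ≈ 23.000 × 0.1406 ≈ 3.234 mcg/mL.

3.2 mcg/mL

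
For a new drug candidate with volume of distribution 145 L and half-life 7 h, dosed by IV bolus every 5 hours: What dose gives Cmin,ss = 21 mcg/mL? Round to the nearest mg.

1951 mg

τ/t½ = 5/7 ≈ 0.71429, so f = (1/2)^(5/7) ≈ 0.609507.
Cmin,ss = (D/Vd)·f/(1−f), so D = Cmin,ss·Vd·(1−f)/f.
D = 21 × 145 × (1−f)/f ≈ 21 × 145 × 0.64067 ≈ 1950.84 mg.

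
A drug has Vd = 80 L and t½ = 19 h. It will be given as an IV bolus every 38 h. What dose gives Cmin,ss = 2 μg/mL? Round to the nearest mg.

τ/t½ = 38/19 ≈ 2, so f = (1/2)^(38/19) ≈ 0.250000.
Cmin,ss = (D/Vd)·f/(1−f), so D = Cmin,ss·Vd·(1−f)/f.
D = 2 × 80 × (1−f)/f ≈ 2 × 80 × 3.00000 ≈ 480.00 mg.

480 mg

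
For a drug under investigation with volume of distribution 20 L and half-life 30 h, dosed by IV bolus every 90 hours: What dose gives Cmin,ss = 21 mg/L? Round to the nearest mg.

τ/t½ = 90/30 ≈ 3, so f = (1/2)^(90/30) ≈ 0.125000.
Cmin,ss = (D/Vd)·f/(1−f), so D = Cmin,ss·Vd·(1−f)/f.
D = 21 × 20 × (1−f)/f ≈ 21 × 20 × 7.00000 ≈ 2940.00 mg.

2940 mg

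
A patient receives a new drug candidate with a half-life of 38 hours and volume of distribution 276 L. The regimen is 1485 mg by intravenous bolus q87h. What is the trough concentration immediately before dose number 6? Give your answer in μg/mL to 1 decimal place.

f = (1/2)^(τ/t½) = (1/2)^(87/38) ≈ 0.2046.
C₀ = D/Vd = 1485/276 ≈ 5.380 μg/mL.
Before the 6th dose, 5 doses have been given. Superposition: Cmin = C₀·(f + f² + … + f^5).
≈ 5.380 × (0.2046 + 0.0419 + 0.0086 + 0.0018 + 0.0004) ≈ 5.380 × 0.2573 ≈ 1.384 μg/mL.

1.4 μg/mL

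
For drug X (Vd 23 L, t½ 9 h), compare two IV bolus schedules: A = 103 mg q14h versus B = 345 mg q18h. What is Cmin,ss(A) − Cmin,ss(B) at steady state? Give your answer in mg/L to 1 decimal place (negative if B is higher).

-2.7 mg/L

Regimen A: f = (1/2)^(14/9) ≈ 0.3402; Cmin,ss = (103/23)·f/(1−f) ≈ 2.309 mg/L.
Regimen B: f = (1/2)^(18/9) ≈ 0.2500; Cmin,ss = (345/23)·f/(1−f) ≈ 5.000 mg/L.
Difference ≈ 2.309 − 5.000 ≈ -2.691 mg/L.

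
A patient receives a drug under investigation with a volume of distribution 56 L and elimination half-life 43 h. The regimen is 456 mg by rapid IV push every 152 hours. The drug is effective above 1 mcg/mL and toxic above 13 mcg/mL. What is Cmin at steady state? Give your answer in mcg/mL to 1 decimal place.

0.8 mcg/mL

Over one 152-h interval, 152/43 ≈ 3.5349 half-lives elapse, leaving f ≈ 0.0863 of each dose.
Each bolus raises the concentration by D/Vd = 456/56 ≈ 8.143 mcg/mL.
Steady-state trough Cmin,ss = C₀·f/(1−f) ≈ 8.143 × 0.0863/0.9137 ≈ 0.769 mcg/mL.
Trough 0.8 mcg/mL vs MEC 1 mcg/mL: subtherapeutic.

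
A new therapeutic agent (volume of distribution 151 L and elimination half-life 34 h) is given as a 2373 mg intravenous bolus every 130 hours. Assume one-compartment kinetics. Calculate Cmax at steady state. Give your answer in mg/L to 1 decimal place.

Over one 130-h interval, 130/34 ≈ 3.8235 half-lives elapse, leaving f ≈ 0.0706 of each dose.
At steady state, accumulation factor R = 1/(1 − e^(−kτ)) ≈ 1.0760.
Each bolus raises the concentration by D/Vd = 2373/151 ≈ 15.715 mg/L.
Steady-state peak Cmax,ss = C₀·R ≈ 15.715 × 1.0760 ≈ 16.909 mg/L.

16.9 mg/L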